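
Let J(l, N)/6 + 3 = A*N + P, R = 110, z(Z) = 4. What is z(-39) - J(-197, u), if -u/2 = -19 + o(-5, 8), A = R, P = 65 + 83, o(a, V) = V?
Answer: -15386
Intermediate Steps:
P = 148
A = 110
u = 22 (u = -2*(-19 + 8) = -2*(-11) = 22)
J(l, N) = 870 + 660*N (J(l, N) = -18 + 6*(110*N + 148) = -18 + 6*(148 + 110*N) = -18 + (888 + 660*N) = 870 + 660*N)
z(-39) - J(-197, u) = 4 - (870 + 660*22) = 4 - (870 + 14520) = 4 - 1*15390 = 4 - 15390 = -15386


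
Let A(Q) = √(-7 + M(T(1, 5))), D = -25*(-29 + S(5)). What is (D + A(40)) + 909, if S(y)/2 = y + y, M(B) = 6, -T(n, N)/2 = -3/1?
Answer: 1134 + I ≈ 1134.0 + 1.0*I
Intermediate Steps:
T(n, N) = 6 (T(n, N) = -(-6)/1 = -(-6) = -2*(-3) = 6)
S(y) = 4*y (S(y) = 2*(y + y) = 2*(2*y) = 4*y)
D = 225 (D = -25*(-29 + 4*5) = -25*(-29 + 20) = -25*(-9) = 225)
A(Q) = I (A(Q) = √(-7 + 6) = √(-1) = I)
(D + A(40)) + 909 = (225 + I) + 909 = 1134 + I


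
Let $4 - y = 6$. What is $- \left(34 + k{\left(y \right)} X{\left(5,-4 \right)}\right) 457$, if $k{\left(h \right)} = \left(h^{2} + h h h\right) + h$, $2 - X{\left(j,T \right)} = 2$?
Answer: $-15538$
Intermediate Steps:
$y = -2$ ($y = 4 - 6 = -2$)
$X{\left(j,T \right)} = 0$ ($X{\left(j,T \right)} = 2 - 2 = 0$)
$k{\left(h \right)} = h + h^{2} + h^{3}$ ($k{\left(h \right)} = \left(h^{2} + h^{2} h\right) + h = \left(h^{2} + h^{3}\right) + h = h + h^{2} + h^{3}$)
$- \left(34 + k{\left(y \right)} X{\left(5,-4 \right)}\right) 457 = - \left(34 + - 2 \left(1 - 2 + \left(-2\right)^{2}\right) 0\right) 457 = - \left(34 + - 2 \left(1 - 2 + 4\right) 0\right) 457 = - \left(34 + \left(-2\right) 3 \cdot 0\right) 457 = - \left(34 - 0\right) 457 = - \left(34 + 0\right) 457 = - 34 \cdot 457 = \left(-1\right) 15538 = -15538$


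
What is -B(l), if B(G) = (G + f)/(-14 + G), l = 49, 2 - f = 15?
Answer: -36/35 ≈ -1.0286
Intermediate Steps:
f = -13 (f = 2 - 1*15 = 2 - 15 = -13)
B(G) = (-13 + G)/(-14 + G) (B(G) = (G - 13)/(-14 + G) = (-13 + G)/(-14 + G))
-B(l) = -(-13 + 49)/(-14 + 49) = -36/35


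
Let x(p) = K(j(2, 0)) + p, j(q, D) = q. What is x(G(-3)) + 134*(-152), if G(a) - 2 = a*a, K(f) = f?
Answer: -20355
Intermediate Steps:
G(a) = 2 + a**2 (G(a) = 2 + a*a = 2 + a**2)
x(p) = 2 + p
x(G(-3)) + 134*(-152) = (2 + (2 + (-3)**2)) + 134*(-152) = (2 + (2 + 9)) - 20368 = (2 + 11) - 20368 = 13 - 20368 = -20355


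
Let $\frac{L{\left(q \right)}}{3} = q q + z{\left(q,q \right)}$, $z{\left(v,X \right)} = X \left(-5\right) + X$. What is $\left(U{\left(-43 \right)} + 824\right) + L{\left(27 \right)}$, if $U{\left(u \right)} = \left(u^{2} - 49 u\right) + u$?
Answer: $6600$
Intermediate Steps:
$z{\left(v,X \right)} = - 4 X$ ($z{\left(v,X \right)} = - 5 X + X = - 4 X$)
$U{\left(u \right)} = u^{2} - 48 u$
$L{\left(q \right)} = - 12 q + 3 q^{2}$ ($L{\left(q \right)} = 3 \left(q q - 4 q\right) = 3 \left(q^{2} - 4 q\right) = - 12 q + 3 q^{2}$)
$\left(U{\left(-43 \right)} + 824\right) + L{\left(27 \right)} = \left(- 43 \left(-48 - 43\right) + 824\right) + 3 \cdot 27 \left(-4 + 27\right) = \left(\left(-43\right) \left(-91\right) + 824\right) + 3 \cdot 27 \cdot 23 = \left(3913 + 824\right) + 1863 = 4737 + 1863 = 6600$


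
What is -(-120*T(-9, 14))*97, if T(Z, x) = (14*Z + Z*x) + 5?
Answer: -2875080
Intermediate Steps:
T(Z, x) = 5 + 14*Z + Z*x
-(-120*T(-9, 14))*97 = -(-120*(5 + 14*(-9) - 9*14))*97 = -(-120*(5 - 126 - 126))*97 = -(-120*(-247))*97 = -29640*97 = -1*2875080 = -2875080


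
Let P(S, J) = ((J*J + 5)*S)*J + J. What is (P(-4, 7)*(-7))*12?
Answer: 126420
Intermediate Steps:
P(S, J) = J + J*S*(5 + J**2) (P(S, J) = ((J**2 + 5)*S)*J + J = ((5 + J**2)*S)*J + J = (S*(5 + J**2))*J + J = J*S*(5 + J**2) + J = J + J*S*(5 + J**2))
(P(-4, 7)*(-7))*12 = ((7*(1 + 5*(-4) - 4*7**2))*(-7))*12 = ((7*(1 - 20 - 4*49))*(-7))*12 = ((7*(1 - 20 - 196))*(-7))*12 = ((7*(-215))*(-7))*12 = -1505*(-7)*12 = 10535*12 = 126420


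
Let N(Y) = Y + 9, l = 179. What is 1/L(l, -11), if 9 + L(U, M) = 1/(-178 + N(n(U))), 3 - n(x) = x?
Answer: -345/3106 ≈ -0.11108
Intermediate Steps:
n(x) = 3 - x
N(Y) = 9 + Y
L(U, M) = -9 + 1/(-166 - U) (L(U, M) = -9 + 1/(-178 + (9 + (3 - U))) = -9 + 1/(-178 + (12 - U)) = -9 + 1/(-166 - U))
1/L(l, -11) = 1/((-1495 - 9*179)/(166 + 179)) = 1/((-1495 - 1611)/345) = 1/((1/345)*(-3106)) = 1/(-3106/345) = -345/3106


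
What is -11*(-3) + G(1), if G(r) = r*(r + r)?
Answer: 35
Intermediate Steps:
G(r) = 2*r² (G(r) = r*(2*r) = 2*r²)
-11*(-3) + G(1) = -11*(-3) + 2*1² = 33 + 2*1 = 33 + 2 = 35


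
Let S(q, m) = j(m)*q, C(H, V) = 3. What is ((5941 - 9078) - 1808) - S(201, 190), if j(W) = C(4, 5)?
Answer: -5548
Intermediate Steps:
j(W) = 3
S(q, m) = 3*q
((5941 - 9078) - 1808) - S(201, 190) = ((5941 - 9078) - 1808) - 3*201 = (-3137 - 1808) - 1*603 = -4945 - 603 = -5548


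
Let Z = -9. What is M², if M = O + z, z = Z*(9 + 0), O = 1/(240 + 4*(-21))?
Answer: 159643225/24336 ≈ 6560.0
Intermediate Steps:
O = 1/156 (O = 1/(240 - 84) = 1/156 ≈ 0.0064103)
z = -81 (z = -9*(9 + 0) = -9*9 = -81)
M = -12635/156 (M = 1/156 - 81 = -12635/156 ≈ -80.994)
M² = (-12635/156)² = 159643225/24336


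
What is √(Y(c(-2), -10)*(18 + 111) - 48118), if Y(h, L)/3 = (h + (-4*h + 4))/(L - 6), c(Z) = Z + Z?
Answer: I*√48505 ≈ 220.24*I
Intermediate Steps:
c(Z) = 2*Z
Y(h, L) = 3*(4 - 3*h)/(-6 + L) (Y(h, L) = 3*((h + (-4*h + 4))/(L - 6)) = 3*((h + (4 - 4*h))/(-6 + L)) = 3*((4 - 3*h)/(-6 + L)) = 3*(4 - 3*h)/(-6 + L))
√(Y(c(-2), -10)*(18 + 111) - 48118) = √((3*(4 - 6*(-2))/(-6 - 10))*(18 + 111) - 48118) = √((3*(4 - 3*(-4))/(-16))*129 - 48118) = √((3*(-1/16)*(4 + 12))*129 - 48118) = √((3*(-1/16)*16)*129 - 48118) = √(-3*129 - 48118) = √(-387 - 48118) = √(-48505) = I*√48505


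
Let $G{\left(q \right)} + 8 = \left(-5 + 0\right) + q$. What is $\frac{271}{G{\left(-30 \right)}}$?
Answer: $- \frac{271}{43} \approx -6.3023$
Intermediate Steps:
$G{\left(q \right)} = -13 + q$ ($G{\left(q \right)} = -8 + \left(\left(-5 + 0\right) + q\right) = -8 + \left(-5 + q\right) = -13 + q$)
$\frac{271}{G{\left(-30 \right)}} = \frac{271}{-13 - 30} = \frac{271}{-43} = 271 \left(- \frac{1}{43}\right) = - \frac{271}{43}$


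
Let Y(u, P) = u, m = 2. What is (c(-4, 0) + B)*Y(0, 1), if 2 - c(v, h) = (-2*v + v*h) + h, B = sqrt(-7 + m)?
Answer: 0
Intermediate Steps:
B = I*sqrt(5) (B = sqrt(-7 + 2) = sqrt(-5) = I*sqrt(5) ≈ 2.2361*I)
c(v, h) = 2 - h + 2*v - h*v (c(v, h) = 2 - ((-2*v + v*h) + h) = 2 - ((-2*v + h*v) + h) = 2 - (h - 2*v + h*v) = 2 + (-h + 2*v - h*v) = 2 - h + 2*v - h*v)
(c(-4, 0) + B)*Y(0, 1) = ((2 - 1*0 + 2*(-4) - 1*0*(-4)) + I*sqrt(5))*0 = ((2 + 0 - 8 + 0) + I*sqrt(5))*0 = (-6 + I*sqrt(5))*0 = 0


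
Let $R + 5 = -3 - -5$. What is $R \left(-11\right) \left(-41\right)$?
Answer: $-1353$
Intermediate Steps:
$R = -3$ ($R = -5 - -2 = -5 + \left(-3 + 5\right) = -5 + 2 = -3$)
$R \left(-11\right) \left(-41\right) = \left(-3\right) \left(-11\right) \left(-41\right) = 33 \left(-41\right) = -1353$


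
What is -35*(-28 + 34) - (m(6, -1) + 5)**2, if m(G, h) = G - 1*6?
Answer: -235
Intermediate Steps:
m(G, h) = -6 + G (m(G, h) = G - 6 = -6 + G)
-35*(-28 + 34) - (m(6, -1) + 5)**2 = -35*(-28 + 34) - ((-6 + 6) + 5)**2 = -35*6 - (0 + 5)**2 = -210 - 1*5**2 = -210 - 1*25 = -210 - 25 = -235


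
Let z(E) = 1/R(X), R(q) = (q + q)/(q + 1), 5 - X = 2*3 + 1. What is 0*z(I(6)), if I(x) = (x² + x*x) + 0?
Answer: 0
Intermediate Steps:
X = -2 (X = 5 - (2*3 + 1) = 5 - (6 + 1) = 5 - 1*7 = 5 - 7 = -2)
I(x) = 2*x² (I(x) = (x² + x²) + 0 = 2*x² + 0 = 2*x²)
R(q) = 2*q/(1 + q) (R(q) = (2*q)/(1 + q) = 2*q/(1 + q))
z(E) = ¼ (z(E) = 1/(2*(-2)/(1 - 2)) = 1/(2*(-2)/(-1)) = 1/(2*(-2)*(-1)) = 1/4 = ¼)
0*z(I(6)) = 0*(¼) = 0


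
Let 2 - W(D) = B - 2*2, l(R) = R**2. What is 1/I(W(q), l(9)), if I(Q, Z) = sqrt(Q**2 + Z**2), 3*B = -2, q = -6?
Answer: 3*sqrt(59449)/59449 ≈ 0.012304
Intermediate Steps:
B = -2/3 (B = (1/3)*(-2) = -2/3 ≈ -0.66667)
W(D) = 20/3 (W(D) = 2 - (-2/3 - 2*2) = 2 - (-2/3 - 4) = 2 - 1*(-14/3) = 2 + 14/3 = 20/3)
1/I(W(q), l(9)) = 1/(sqrt((20/3)**2 + (9**2)**2)) = 1/(sqrt(400/9 + 81**2)) = 1/(sqrt(400/9 + 6561)) = 1/(sqrt(59449/9)) = 1/(sqrt(59449)/3) = 3*sqrt(59449)/59449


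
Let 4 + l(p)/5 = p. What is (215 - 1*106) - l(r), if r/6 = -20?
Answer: 729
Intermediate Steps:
r = -120 (r = 6*(-20) = -120)
l(p) = -20 + 5*p
(215 - 1*106) - l(r) = (215 - 1*106) - (-20 + 5*(-120)) = (215 - 106) - (-20 - 600) = 109 - 1*(-620) = 109 + 620 = 729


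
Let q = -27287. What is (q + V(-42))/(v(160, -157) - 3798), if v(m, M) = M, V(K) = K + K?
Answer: 27371/3955 ≈ 6.9206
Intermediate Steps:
V(K) = 2*K
(q + V(-42))/(v(160, -157) - 3798) = (-27287 + 2*(-42))/(-157 - 3798) = (-27287 - 84)/(-3955) = -27371*(-1/3955) = 27371/3955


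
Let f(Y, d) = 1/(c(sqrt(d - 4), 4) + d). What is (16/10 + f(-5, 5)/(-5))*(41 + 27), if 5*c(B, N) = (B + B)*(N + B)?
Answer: 748/7 ≈ 106.86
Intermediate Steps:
c(B, N) = 2*B*(B + N)/5 (c(B, N) = ((B + B)*(N + B))/5 = ((2*B)*(B + N))/5 = (2*B*(B + N))/5 = 2*B*(B + N)/5)
f(Y, d) = 1/(d + 2*sqrt(-4 + d)*(4 + sqrt(-4 + d))/5) (f(Y, d) = 1/(2*sqrt(d - 4)*(sqrt(d - 4) + 4)/5 + d) = 1/(2*sqrt(-4 + d)*(sqrt(-4 + d) + 4)/5 + d) = 1/(2*sqrt(-4 + d)*(4 + sqrt(-4 + d))/5 + d) = 1/(d + 2*sqrt(-4 + d)*(4 + sqrt(-4 + d))/5))
(16/10 + f(-5, 5)/(-5))*(41 + 27) = (16/10 + (5/(-8 + 7*5 + 8*sqrt(-4 + 5)))/(-5))*(41 + 27) = (16*(1/10) + (5/(-8 + 35 + 8*sqrt(1)))*(-1/5))*68 = (8/5 + (5/(-8 + 35 + 8*1))*(-1/5))*68 = (8/5 + (5/(-8 + 35 + 8))*(-1/5))*68 = (8/5 + (5/35)*(-1/5))*68 = (8/5 + (5*(1/35))*(-1/5))*68 = (8/5 + (1/7)*(-1/5))*68 = (8/5 - 1/35)*68 = (11/7)*68 = 748/7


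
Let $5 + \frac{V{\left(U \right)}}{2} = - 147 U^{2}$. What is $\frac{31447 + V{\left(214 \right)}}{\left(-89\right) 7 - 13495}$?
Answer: $\frac{4477529}{4706} \approx 951.45$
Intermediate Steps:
$V{\left(U \right)} = -10 - 294 U^{2}$ ($V{\left(U \right)} = -10 + 2 \left(- 147 U^{2}\right) = -10 - 294 U^{2}$)
$\frac{31447 + V{\left(214 \right)}}{\left(-89\right) 7 - 13495} = \frac{31447 - \left(10 + 294 \cdot 214^{2}\right)}{\left(-89\right) 7 - 13495} = \frac{31447 - 13464034}{-623 - 13495} = \frac{31447 - 13464034}{-14118} = \left(31447 - 13464034\right) \left(- \frac{1}{14118}\right) = \left(-13432587\right) \left(- \frac{1}{14118}\right) = \frac{4477529}{4706}$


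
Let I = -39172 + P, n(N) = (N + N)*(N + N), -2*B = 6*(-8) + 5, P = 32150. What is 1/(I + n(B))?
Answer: -1/5173 ≈ -0.00019331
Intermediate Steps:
B = 43/2 (B = -(6*(-8) + 5)/2 = -(-48 + 5)/2 = -½*(-43) = 43/2 ≈ 21.500)
n(N) = 4*N² (n(N) = (2*N)*(2*N) = 4*N²)
I = -7022 (I = -39172 + 32150 = -7022)
1/(I + n(B)) = 1/(-7022 + 4*(43/2)²) = 1/(-7022 + 4*(1849/4)) = 1/(-7022 + 1849) = 1/(-5173) = -1/5173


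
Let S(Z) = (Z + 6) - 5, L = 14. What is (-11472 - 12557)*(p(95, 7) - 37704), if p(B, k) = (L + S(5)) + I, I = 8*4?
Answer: 904739908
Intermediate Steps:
I = 32
S(Z) = 1 + Z (S(Z) = (6 + Z) - 5 = 1 + Z)
p(B, k) = 52 (p(B, k) = (14 + (1 + 5)) + 32 = (14 + 6) + 32 = 20 + 32 = 52)
(-11472 - 12557)*(p(95, 7) - 37704) = (-11472 - 12557)*(52 - 37704) = -24029*(-37652) = 904739908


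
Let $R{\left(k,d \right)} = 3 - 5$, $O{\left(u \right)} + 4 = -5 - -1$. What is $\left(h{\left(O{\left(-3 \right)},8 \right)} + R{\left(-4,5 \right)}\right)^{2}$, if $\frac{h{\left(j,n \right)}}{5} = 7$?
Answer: $1089$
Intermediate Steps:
$O{\left(u \right)} = -8$ ($O{\left(u \right)} = -4 - 4 = -8$)
$h{\left(j,n \right)} = 35$ ($h{\left(j,n \right)} = 5 \cdot 7 = 35$)
$R{\left(k,d \right)} = -2$
$\left(h{\left(O{\left(-3 \right)},8 \right)} + R{\left(-4,5 \right)}\right)^{2} = \left(35 - 2\right)^{2} = 33^{2} = 1089$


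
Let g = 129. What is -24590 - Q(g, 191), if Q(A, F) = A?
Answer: -24719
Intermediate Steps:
-24590 - Q(g, 191) = -24590 - 1*129 = -24590 - 129 = -24719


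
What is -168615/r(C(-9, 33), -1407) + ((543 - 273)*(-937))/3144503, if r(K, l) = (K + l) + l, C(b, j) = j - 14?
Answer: 105900653259/1757777177 ≈ 60.247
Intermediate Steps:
C(b, j) = -14 + j
r(K, l) = K + 2*l
-168615/r(C(-9, 33), -1407) + ((543 - 273)*(-937))/3144503 = -168615/((-14 + 33) + 2*(-1407)) + ((543 - 273)*(-937))/3144503 = -168615/(19 - 2814) + (270*(-937))*(1/3144503) = -168615/(-2795) - 252990*1/3144503 = -168615*(-1/2795) - 252990/3144503 = 33723/559 - 252990/3144503 = 105900653259/1757777177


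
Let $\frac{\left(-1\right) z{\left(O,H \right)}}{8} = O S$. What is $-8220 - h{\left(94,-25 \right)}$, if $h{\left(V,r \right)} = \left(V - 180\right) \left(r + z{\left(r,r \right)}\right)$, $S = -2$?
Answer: $-44770$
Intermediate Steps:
$z{\left(O,H \right)} = 16 O$ ($z{\left(O,H \right)} = - 8 O \left(-2\right) = - 8 \left(- 2 O\right) = 16 O$)
$h{\left(V,r \right)} = 17 r \left(-180 + V\right)$ ($h{\left(V,r \right)} = \left(V - 180\right) \left(r + 16 r\right) = \left(-180 + V\right) 17 r = 17 r \left(-180 + V\right)$)
$-8220 - h{\left(94,-25 \right)} = -8220 - 17 \left(-25\right) \left(-180 + 94\right) = -8220 - 17 \left(-25\right) \left(-86\right) = -8220 - 36550 = -44770$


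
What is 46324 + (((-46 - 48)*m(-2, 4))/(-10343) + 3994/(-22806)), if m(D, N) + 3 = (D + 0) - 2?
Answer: 5463481334051/117941229 ≈ 46324.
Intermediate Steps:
m(D, N) = -5 + D (m(D, N) = -3 + ((D + 0) - 2) = -3 + (D - 2) = -3 + (-2 + D) = -5 + D)
46324 + (((-46 - 48)*m(-2, 4))/(-10343) + 3994/(-22806)) = 46324 + (((-46 - 48)*(-5 - 2))/(-10343) + 3994/(-22806)) = 46324 + (-94*(-7)*(-1/10343) + 3994*(-1/22806)) = 46324 + (658*(-1/10343) - 1997/11403) = 46324 + (-658/10343 - 1997/11403) = 46324 - 28158145/117941229 = 5463481334051/117941229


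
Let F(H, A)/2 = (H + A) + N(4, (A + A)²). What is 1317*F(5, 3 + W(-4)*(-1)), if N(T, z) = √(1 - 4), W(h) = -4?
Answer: 31608 + 2634*I*√3 ≈ 31608.0 + 4562.2*I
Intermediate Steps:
N(T, z) = I*√3 (N(T, z) = √(-3) = I*√3)
F(H, A) = 2*A + 2*H + 2*I*√3 (F(H, A) = 2*((H + A) + I*√3) = 2*((A + H) + I*√3) = 2*(A + H + I*√3) = 2*A + 2*H + 2*I*√3)
1317*F(5, 3 + W(-4)*(-1)) = 1317*(2*(3 - 4*(-1)) + 2*5 + 2*I*√3) = 1317*(2*(3 + 4) + 10 + 2*I*√3) = 1317*(2*7 + 10 + 2*I*√3) = 1317*(14 + 10 + 2*I*√3) = 1317*(24 + 2*I*√3) = 31608 + 2634*I*√3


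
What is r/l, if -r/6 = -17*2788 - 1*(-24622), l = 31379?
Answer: 136644/31379 ≈ 4.3546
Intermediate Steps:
r = 136644 (r = -6*(-17*2788 - 1*(-24622)) = -6*(-47396 + 24622) = -6*(-22774) = 136644)
r/l = 136644/31379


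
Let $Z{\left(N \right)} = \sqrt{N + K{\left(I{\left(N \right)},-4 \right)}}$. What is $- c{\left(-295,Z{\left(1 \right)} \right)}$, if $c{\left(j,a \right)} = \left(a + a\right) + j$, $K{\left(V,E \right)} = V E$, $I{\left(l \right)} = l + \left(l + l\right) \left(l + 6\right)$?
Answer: $295 - 2 i \sqrt{59} \approx 295.0 - 15.362 i$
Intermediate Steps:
$I{\left(l \right)} = l + 2 l \left(6 + l\right)$
$K{\left(V,E \right)} = E V$
$Z{\left(N \right)} = \sqrt{N - 4 N \left(13 + 2 N\right)}$
$c{\left(j,a \right)} = j + 2 a$ ($c{\left(j,a \right)} = 2 a + j = j + 2 a$)
$- c{\left(-295,Z{\left(1 \right)} \right)} = - (-295 + 2 \sqrt{1 \left(-51 - 8\right)}) = - (-295 + 2 \sqrt{1 \left(-59\right)}) = - (-295 + 2 \sqrt{-59}) = - (-295 + 2 i \sqrt{59}) = 295 - 2 i \sqrt{59}$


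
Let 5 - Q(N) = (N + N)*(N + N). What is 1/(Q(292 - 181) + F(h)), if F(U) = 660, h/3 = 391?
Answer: -1/48619 ≈ -2.0568e-5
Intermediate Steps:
h = 1173 (h = 3*391 = 1173)
Q(N) = 5 - 4*N² (Q(N) = 5 - (N + N)*(N + N) = 5 - 2*N*2*N = 5 - 4*N²)
1/(Q(292 - 181) + F(h)) = 1/((5 - 4*(292 - 181)²) + 660) = 1/((5 - 4*111²) + 660) = 1/((5 - 4*12321) + 660) = 1/((5 - 49284) + 660) = 1/(-49279 + 660) = 1/(-48619) = -1/48619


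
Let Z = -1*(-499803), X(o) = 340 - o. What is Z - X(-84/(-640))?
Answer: 79914101/160 ≈ 4.9946e+5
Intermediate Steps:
Z = 499803
Z - X(-84/(-640)) = 499803 - (340 - (-84)/(-640)) = 499803 - (340 - (-84)*(-1)/640) = 499803 - (340 - 1*21/160) = 499803 - (340 - 21/160) = 499803 - 1*54379/160 = 499803 - 54379/160 = 79914101/160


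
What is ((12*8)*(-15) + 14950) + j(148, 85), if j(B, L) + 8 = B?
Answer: 13650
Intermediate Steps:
j(B, L) = -8 + B
((12*8)*(-15) + 14950) + j(148, 85) = ((12*8)*(-15) + 14950) + (-8 + 148) = (96*(-15) + 14950) + 140 = (-1440 + 14950) + 140 = 13510 + 140 = 13650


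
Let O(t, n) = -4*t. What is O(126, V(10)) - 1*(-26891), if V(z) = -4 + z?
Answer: 26387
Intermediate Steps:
O(126, V(10)) - 1*(-26891) = -4*126 - 1*(-26891) = -504 + 26891 = 26387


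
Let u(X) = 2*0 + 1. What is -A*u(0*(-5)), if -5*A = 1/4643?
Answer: 1/23215 ≈ 4.3076e-5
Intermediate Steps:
u(X) = 1 (u(X) = 0 + 1 = 1)
A = -1/23215 (A = -⅕/4643 = -⅕*1/4643 = -1/23215 ≈ -4.3076e-5)
-A*u(0*(-5)) = -(-1)/23215 = -1*(-1/23215) = 1/23215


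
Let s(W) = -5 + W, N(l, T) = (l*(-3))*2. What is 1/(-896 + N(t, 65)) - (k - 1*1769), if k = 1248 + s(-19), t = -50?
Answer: 324819/596 ≈ 545.00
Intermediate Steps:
N(l, T) = -6*l (N(l, T) = -3*l*2 = -6*l)
k = 1224 (k = 1248 + (-5 - 19) = 1248 - 24 = 1224)
1/(-896 + N(t, 65)) - (k - 1*1769) = 1/(-896 - 6*(-50)) - (1224 - 1*1769) = 1/(-896 + 300) - (1224 - 1769) = 1/(-596) - 1*(-545) = -1/596 + 545 = 324819/596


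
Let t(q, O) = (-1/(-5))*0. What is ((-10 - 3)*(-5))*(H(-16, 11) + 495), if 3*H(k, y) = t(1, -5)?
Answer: 32175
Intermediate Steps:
t(q, O) = 0 (t(q, O) = -⅕*(-1)*0 = (⅕)*0 = 0)
H(k, y) = 0 (H(k, y) = (⅓)*0 = 0)
((-10 - 3)*(-5))*(H(-16, 11) + 495) = ((-10 - 3)*(-5))*(0 + 495) = -13*(-5)*495 = 65*495 = 32175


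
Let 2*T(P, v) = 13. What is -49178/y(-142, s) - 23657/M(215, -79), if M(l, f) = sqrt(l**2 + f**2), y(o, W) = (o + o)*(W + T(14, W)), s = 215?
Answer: 24589/31453 - 23657*sqrt(52466)/52466 ≈ -102.50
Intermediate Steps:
T(P, v) = 13/2 (T(P, v) = (1/2)*13 = 13/2)
y(o, W) = 2*o*(13/2 + W) (y(o, W) = (o + o)*(W + 13/2) = (2*o)*(13/2 + W) = 2*o*(13/2 + W))
M(l, f) = sqrt(f**2 + l**2)
-49178/y(-142, s) - 23657/M(215, -79) = -49178*(-1/(142*(13 + 2*215))) - 23657/sqrt((-79)**2 + 215**2) = -49178*(-1/(142*(13 + 430))) - 23657/sqrt(6241 + 46225) = -49178/((-142*443)) - 23657*sqrt(52466)/52466 = -49178/(-62906) - 23657*sqrt(52466)/52466 = -49178*(-1/62906) - 23657*sqrt(52466)/52466 = 24589/31453 - 23657*sqrt(52466)/52466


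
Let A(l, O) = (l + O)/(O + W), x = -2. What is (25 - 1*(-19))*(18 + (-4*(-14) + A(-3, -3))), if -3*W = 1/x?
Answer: 56936/17 ≈ 3349.2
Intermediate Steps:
W = ⅙ (W = -⅓/(-2) = -⅓*(-½) = ⅙ ≈ 0.16667)
A(l, O) = (O + l)/(⅙ + O) (A(l, O) = (l + O)/(O + ⅙) = (O + l)/(⅙ + O))
(25 - 1*(-19))*(18 + (-4*(-14) + A(-3, -3))) = (25 - 1*(-19))*(18 + (-4*(-14) + 6*(-3 - 3)/(1 + 6*(-3)))) = (25 + 19)*(18 + (56 + 6*(-6)/(1 - 18))) = 44*(18 + (56 + 6*(-6)/(-17))) = 44*(18 + (56 + 6*(-1/17)*(-6))) = 44*(18 + (56 + 36/17)) = 44*(18 + 988/17) = 44*(1294/17) = 56936/17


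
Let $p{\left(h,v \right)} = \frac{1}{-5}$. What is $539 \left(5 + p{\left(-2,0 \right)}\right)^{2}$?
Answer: $\frac{310464}{25} \approx 12419.0$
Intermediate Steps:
$p{\left(h,v \right)} = - \frac{1}{5}$
$539 \left(5 + p{\left(-2,0 \right)}\right)^{2} = 539 \left(5 - \frac{1}{5}\right)^{2} = 539 \left(\frac{24}{5}\right)^{2} = 539 \cdot \frac{576}{25} = \frac{310464}{25}$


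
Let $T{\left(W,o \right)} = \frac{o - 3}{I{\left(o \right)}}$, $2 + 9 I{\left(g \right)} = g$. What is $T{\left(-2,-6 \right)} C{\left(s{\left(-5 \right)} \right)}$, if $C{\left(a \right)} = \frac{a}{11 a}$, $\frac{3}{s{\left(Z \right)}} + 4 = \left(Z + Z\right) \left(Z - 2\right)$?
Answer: $\frac{81}{88} \approx 0.92045$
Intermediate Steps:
$I{\left(g \right)} = - \frac{2}{9} + \frac{g}{9}$
$s{\left(Z \right)} = \frac{3}{-4 + 2 Z \left(-2 + Z\right)}$ ($s{\left(Z \right)} = \frac{3}{-4 + \left(Z + Z\right) \left(Z - 2\right)} = \frac{3}{-4 + 2 Z \left(-2 + Z\right)}$)
$T{\left(W,o \right)} = \frac{-3 + o}{- \frac{2}{9} + \frac{o}{9}}$ ($T{\left(W,o \right)} = \frac{o - 3}{- \frac{2}{9} + \frac{o}{9}} = \frac{-3 + o}{- \frac{2}{9} + \frac{o}{9}}$)
$C{\left(a \right)} = \frac{1}{11}$ ($C{\left(a \right)} = a \frac{1}{11 a} = \frac{1}{11}$)
$T{\left(-2,-6 \right)} C{\left(s{\left(-5 \right)} \right)} = \frac{9 \left(-3 - 6\right)}{-2 - 6} \cdot \frac{1}{11} = 9 \frac{1}{-8} \left(-9\right) \frac{1}{11} = 9 \left(- \frac{1}{8}\right) \left(-9\right) \frac{1}{11} = \frac{81}{8} \cdot \frac{1}{11} = \frac{81}{88}$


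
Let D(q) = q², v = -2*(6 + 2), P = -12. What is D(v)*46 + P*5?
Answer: 11716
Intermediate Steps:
v = -16 (v = -2*8 = -16)
D(v)*46 + P*5 = (-16)²*46 - 12*5 = 256*46 - 60 = 11776 - 60 = 11716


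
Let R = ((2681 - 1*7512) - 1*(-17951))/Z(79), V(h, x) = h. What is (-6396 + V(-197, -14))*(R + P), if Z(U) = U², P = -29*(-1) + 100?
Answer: -5394451937/6241 ≈ -8.6436e+5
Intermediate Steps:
P = 129 (P = 29 + 100 = 129)
R = 13120/6241 (R = ((2681 - 1*7512) - 1*(-17951))/(79²) = ((2681 - 7512) + 17951)/6241 = (-4831 + 17951)*(1/6241) = 13120*(1/6241) = 13120/6241 ≈ 2.1022)
(-6396 + V(-197, -14))*(R + P) = (-6396 - 197)*(13120/6241 + 129) = -6593*818209/6241 = -5394451937/6241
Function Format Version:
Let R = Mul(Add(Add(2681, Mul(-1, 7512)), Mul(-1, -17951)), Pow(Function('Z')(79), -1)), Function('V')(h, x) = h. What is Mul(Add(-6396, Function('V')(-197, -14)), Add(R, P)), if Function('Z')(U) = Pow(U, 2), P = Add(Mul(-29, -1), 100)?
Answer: Rational(-5394451937, 6241) ≈ -8.6436e+5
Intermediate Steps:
P = 129 (P = Add(29, 100) = 129)
R = Rational(13120, 6241) (R = Mul(Add(Add(2681, Mul(-1, 7512)), Mul(-1, -17951)), Pow(Pow(79, 2), -1)) = Mul(Add(Add(2681, -7512), 17951), Pow(6241, -1)) = Mul(Add(-4831, 17951), Rational(1, 6241)) = Mul(13120, Rational(1, 6241)) = Rational(13120, 6241) ≈ 2.1022)
Mul(Add(-6396, Function('V')(-197, -14)), Add(R, P)) = Mul(Add(-6396, -197), Add(Rational(13120, 6241), 129)) = Mul(-6593, Rational(818209, 6241)) = Rational(-5394451937, 6241)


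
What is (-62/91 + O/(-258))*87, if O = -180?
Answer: 5568/3913 ≈ 1.4229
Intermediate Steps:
(-62/91 + O/(-258))*87 = (-62/91 - 180/(-258))*87 = (-62*1/91 - 180*(-1/258))*87 = (-62/91 + 30/43)*87 = (64/3913)*87 = 5568/3913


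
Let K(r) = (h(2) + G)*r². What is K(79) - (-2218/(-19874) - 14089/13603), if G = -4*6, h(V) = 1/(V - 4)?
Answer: -41336873487567/270346022 ≈ -1.5290e+5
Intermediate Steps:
h(V) = 1/(-4 + V)
G = -24
K(r) = -49*r²/2 (K(r) = (1/(-4 + 2) - 24)*r² = (1/(-2) - 24)*r² = (-½ - 24)*r² = -49*r²/2)
K(79) - (-2218/(-19874) - 14089/13603) = -49/2*79² - (-2218/(-19874) - 14089/13603) = -49/2*6241 - (-2218*(-1/19874) - 14089*1/13603) = -305809/2 - (1109/9937 - 14089/13603) = -305809/2 - 1*(-124916666/135173011) = -305809/2 + 124916666/135173011 = -41336873487567/270346022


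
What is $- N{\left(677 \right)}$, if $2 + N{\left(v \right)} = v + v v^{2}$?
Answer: $-310289408$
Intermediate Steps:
$N{\left(v \right)} = -2 + v + v^{3}$ ($N{\left(v \right)} = -2 + \left(v + v v^{2}\right) = -2 + \left(v + v^{3}\right) = -2 + v + v^{3}$)
$- N{\left(677 \right)} = - (-2 + 677 + 677^{3}) = - (-2 + 677 + 310288733) = \left(-1\right) 310289408 = -310289408$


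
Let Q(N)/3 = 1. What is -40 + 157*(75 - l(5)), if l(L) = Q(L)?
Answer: 11264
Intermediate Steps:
Q(N) = 3 (Q(N) = 3*1 = 3)
l(L) = 3
-40 + 157*(75 - l(5)) = -40 + 157*(75 - 1*3) = -40 + 157*(75 - 3) = -40 + 157*72 = -40 + 11304 = 11264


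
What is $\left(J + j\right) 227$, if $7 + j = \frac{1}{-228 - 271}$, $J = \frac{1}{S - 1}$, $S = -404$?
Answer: $- \frac{321334163}{202095} \approx -1590.0$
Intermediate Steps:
$J = - \frac{1}{405}$ ($J = \frac{1}{-404 - 1} = \frac{1}{-405} = - \frac{1}{405} \approx -0.0024691$)
$j = - \frac{3494}{499}$ ($j = -7 + \frac{1}{-228 - 271} = -7 + \frac{1}{-499} = -7 - \frac{1}{499} = - \frac{3494}{499} \approx -7.002$)
$\left(J + j\right) 227 = \left(- \frac{1}{405} - \frac{3494}{499}\right) 227 = \left(- \frac{1415569}{202095}\right) 227 = - \frac{321334163}{202095}$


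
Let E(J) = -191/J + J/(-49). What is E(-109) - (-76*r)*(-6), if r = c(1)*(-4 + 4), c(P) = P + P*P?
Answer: 21240/5341 ≈ 3.9768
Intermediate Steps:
E(J) = -191/J - J/49 (E(J) = -191/J + J*(-1/49) = -191/J - J/49)
c(P) = P + P²
r = 0 (r = (1*(1 + 1))*(-4 + 4) = (1*2)*0 = 2*0 = 0)
E(-109) - (-76*r)*(-6) = (-191/(-109) - 1/49*(-109)) - (-76*0)*(-6) = (-191*(-1/109) + 109/49) - 0*(-6) = (191/109 + 109/49) - 1*0 = 21240/5341 + 0 = 21240/5341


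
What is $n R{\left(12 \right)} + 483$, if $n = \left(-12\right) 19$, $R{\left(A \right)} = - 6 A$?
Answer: $16899$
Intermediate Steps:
$n = -228$
$n R{\left(12 \right)} + 483 = - 228 \left(\left(-6\right) 12\right) + 483 = \left(-228\right) \left(-72\right) + 483 = 16416 + 483 = 16899$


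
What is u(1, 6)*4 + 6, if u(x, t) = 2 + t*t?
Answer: 158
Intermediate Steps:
u(x, t) = 2 + t²
u(1, 6)*4 + 6 = (2 + 6²)*4 + 6 = (2 + 36)*4 + 6 = 38*4 + 6 = 152 + 6 = 158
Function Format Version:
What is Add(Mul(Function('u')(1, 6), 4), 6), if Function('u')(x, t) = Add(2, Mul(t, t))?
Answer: 158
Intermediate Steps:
Function('u')(x, t) = Add(2, Pow(t, 2))
Add(Mul(Function('u')(1, 6), 4), 6) = Add(Mul(Add(2, Pow(6, 2)), 4), 6) = Add(Mul(Add(2, 36), 4), 6) = Add(Mul(38, 4), 6) = Add(152, 6) = 158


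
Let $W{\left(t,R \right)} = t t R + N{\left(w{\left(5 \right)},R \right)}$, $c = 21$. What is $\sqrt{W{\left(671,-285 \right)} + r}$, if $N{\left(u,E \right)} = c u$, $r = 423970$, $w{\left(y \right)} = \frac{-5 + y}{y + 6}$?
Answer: $i \sqrt{127894715} \approx 11309.0 i$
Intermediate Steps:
$w{\left(y \right)} = \frac{-5 + y}{6 + y}$
$N{\left(u,E \right)} = 21 u$
$W{\left(t,R \right)} = R t^{2}$ ($W{\left(t,R \right)} = t t R + 21 \frac{-5 + 5}{6 + 5} = t^{2} R + 21 \cdot \frac{1}{11} \cdot 0 = R t^{2} + 21 \cdot \frac{1}{11} \cdot 0 = R t^{2} + 21 \cdot 0 = R t^{2} + 0 = R t^{2}$)
$\sqrt{W{\left(671,-285 \right)} + r} = \sqrt{- 285 \cdot 671^{2} + 423970} = \sqrt{\left(-285\right) 450241 + 423970} = \sqrt{-128318685 + 423970} = \sqrt{-127894715} = i \sqrt{127894715}$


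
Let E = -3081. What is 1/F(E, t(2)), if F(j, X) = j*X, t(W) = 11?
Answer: -1/33891 ≈ -2.9506e-5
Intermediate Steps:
F(j, X) = X*j
1/F(E, t(2)) = 1/(11*(-3081)) = 1/(-33891) = -1/33891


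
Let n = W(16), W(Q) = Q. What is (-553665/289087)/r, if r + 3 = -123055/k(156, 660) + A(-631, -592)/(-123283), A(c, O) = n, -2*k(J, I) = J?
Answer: -1064816722242/875456043768653 ≈ -0.0012163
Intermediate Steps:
n = 16
k(J, I) = -J/2
A(c, O) = 16
r = 15141740095/9616074 (r = -3 + (-123055/((-½*156)) + 16/(-123283)) = -3 + (-123055/(-78) + 16*(-1/123283)) = -3 + (-123055*(-1/78) - 16/123283) = -3 + (123055/78 - 16/123283) = -3 + 15170588317/9616074 = 15141740095/9616074 ≈ 1574.6)
(-553665/289087)/r = (-553665/289087)/(15141740095/9616074) = -553665*1/289087*(9616074/15141740095) = -553665/289087*9616074/15141740095 = -1064816722242/875456043768653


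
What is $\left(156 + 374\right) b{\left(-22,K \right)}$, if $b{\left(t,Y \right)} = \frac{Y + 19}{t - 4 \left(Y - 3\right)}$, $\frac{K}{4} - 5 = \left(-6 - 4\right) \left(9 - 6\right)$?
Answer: $- \frac{1431}{13} \approx -110.08$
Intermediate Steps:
$K = -100$ ($K = 20 + 4 \left(-6 - 4\right) \left(9 - 6\right) = 20 + 4 \left(\left(-10\right) 3\right) = 20 + 4 \left(-30\right) = 20 - 120 = -100$)
$b{\left(t,Y \right)} = \frac{19 + Y}{12 + t - 4 Y}$ ($b{\left(t,Y \right)} = \frac{19 + Y}{t - 4 \left(-3 + Y\right)} = \frac{19 + Y}{t - \left(-12 + 4 Y\right)} = \frac{19 + Y}{12 + t - 4 Y}$)
$\left(156 + 374\right) b{\left(-22,K \right)} = \left(156 + 374\right) \frac{19 - 100}{12 - 22 - -400} = 530 \frac{1}{12 - 22 + 400} \left(-81\right) = 530 \cdot \frac{1}{390} \left(-81\right) = 530 \left(- \frac{27}{130}\right) = - \frac{1431}{13}$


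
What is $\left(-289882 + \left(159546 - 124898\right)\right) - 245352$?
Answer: $-500586$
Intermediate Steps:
$\left(-289882 + \left(159546 - 124898\right)\right) - 245352 = \left(-289882 + 34648\right) - 245352 = -255234 - 245352 = -500586$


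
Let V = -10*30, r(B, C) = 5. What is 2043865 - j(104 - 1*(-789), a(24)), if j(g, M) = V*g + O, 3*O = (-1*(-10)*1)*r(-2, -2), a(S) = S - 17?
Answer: 6935245/3 ≈ 2.3117e+6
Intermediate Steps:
a(S) = -17 + S
V = -300
O = 50/3 (O = ((-1*(-10)*1)*5)/3 = ((10*1)*5)/3 = (10*5)/3 = (⅓)*50 = 50/3 ≈ 16.667)
j(g, M) = 50/3 - 300*g (j(g, M) = -300*g + 50/3 = 50/3 - 300*g)
2043865 - j(104 - 1*(-789), a(24)) = 2043865 - (50/3 - 300*(104 - 1*(-789))) = 2043865 - (50/3 - 300*(104 + 789)) = 2043865 - (50/3 - 300*893) = 2043865 - (50/3 - 267900) = 2043865 - 1*(-803650/3) = 2043865 + 803650/3 = 6935245/3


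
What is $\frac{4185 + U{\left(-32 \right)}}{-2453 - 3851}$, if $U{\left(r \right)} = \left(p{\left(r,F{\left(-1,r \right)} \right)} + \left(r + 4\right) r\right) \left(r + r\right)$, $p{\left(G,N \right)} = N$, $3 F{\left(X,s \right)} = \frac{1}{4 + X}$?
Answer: $\frac{478495}{56736} \approx 8.4337$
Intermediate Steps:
$F{\left(X,s \right)} = \frac{1}{3 \left(4 + X\right)}$
$U{\left(r \right)} = 2 r \left(\frac{1}{9} + r \left(4 + r\right)\right)$ ($U{\left(r \right)} = \left(\frac{1}{3 \left(4 - 1\right)} + \left(r + 4\right) r\right) \left(r + r\right) = \left(\frac{1}{3 \cdot 3} + \left(4 + r\right) r\right) 2 r = \left(\frac{1}{3} \cdot \frac{1}{3} + r \left(4 + r\right)\right) 2 r = \left(\frac{1}{9} + r \left(4 + r\right)\right) 2 r = 2 r \left(\frac{1}{9} + r \left(4 + r\right)\right)$)
$\frac{4185 + U{\left(-32 \right)}}{-2453 - 3851} = \frac{4185 + \frac{2}{9} \left(-32\right) \left(1 + 9 \left(-32\right)^{2} + 36 \left(-32\right)\right)}{-2453 - 3851} = \frac{4185 + \frac{2}{9} \left(-32\right) \left(1 + 9 \cdot 1024 - 1152\right)}{-6304} = \left(4185 + \frac{2}{9} \left(-32\right) \left(1 + 9216 - 1152\right)\right) \left(- \frac{1}{6304}\right) = \left(4185 + \frac{2}{9} \left(-32\right) 8065\right) \left(- \frac{1}{6304}\right) = \left(4185 - \frac{516160}{9}\right) \left(- \frac{1}{6304}\right) = \left(- \frac{478495}{9}\right) \left(- \frac{1}{6304}\right) = \frac{478495}{56736}$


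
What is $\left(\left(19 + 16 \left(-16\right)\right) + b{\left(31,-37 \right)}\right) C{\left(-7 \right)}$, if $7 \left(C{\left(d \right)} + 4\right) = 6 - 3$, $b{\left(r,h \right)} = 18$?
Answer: $\frac{5475}{7} \approx 782.14$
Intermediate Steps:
$C{\left(d \right)} = - \frac{25}{7}$ ($C{\left(d \right)} = -4 + \frac{6 - 3}{7} = -4 + \frac{1}{7} \cdot 3 = -4 + \frac{3}{7} = - \frac{25}{7}$)
$\left(\left(19 + 16 \left(-16\right)\right) + b{\left(31,-37 \right)}\right) C{\left(-7 \right)} = \left(\left(19 + 16 \left(-16\right)\right) + 18\right) \left(- \frac{25}{7}\right) = \left(\left(19 - 256\right) + 18\right) \left(- \frac{25}{7}\right) = \left(-237 + 18\right) \left(- \frac{25}{7}\right) = \left(-219\right) \left(- \frac{25}{7}\right) = \frac{5475}{7}$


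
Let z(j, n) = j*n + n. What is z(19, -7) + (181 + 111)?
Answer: 152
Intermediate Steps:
z(j, n) = n + j*n
z(19, -7) + (181 + 111) = -7*(1 + 19) + (181 + 111) = -7*20 + 292 = -140 + 292 = 152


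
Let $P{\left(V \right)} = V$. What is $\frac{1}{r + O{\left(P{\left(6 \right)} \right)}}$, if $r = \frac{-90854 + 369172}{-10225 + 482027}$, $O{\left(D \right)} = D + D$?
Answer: $\frac{235901}{2969971} \approx 0.079429$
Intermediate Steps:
$O{\left(D \right)} = 2 D$
$r = \frac{139159}{235901}$ ($r = \frac{278318}{471802} = 278318 \cdot \frac{1}{471802} = \frac{139159}{235901} \approx 0.5899$)
$\frac{1}{r + O{\left(P{\left(6 \right)} \right)}} = \frac{1}{\frac{139159}{235901} + 2 \cdot 6} = \frac{1}{\frac{139159}{235901} + 12} = \frac{1}{\frac{2969971}{235901}} = \frac{235901}{2969971}$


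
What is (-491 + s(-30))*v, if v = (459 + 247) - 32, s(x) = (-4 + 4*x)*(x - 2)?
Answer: 2343498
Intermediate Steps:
s(x) = (-4 + 4*x)*(-2 + x)
v = 674 (v = 706 - 32 = 674)
(-491 + s(-30))*v = (-491 + (8 - 12*(-30) + 4*(-30)²))*674 = (-491 + (8 + 360 + 4*900))*674 = (-491 + (8 + 360 + 3600))*674 = (-491 + 3968)*674 = 3477*674 = 2343498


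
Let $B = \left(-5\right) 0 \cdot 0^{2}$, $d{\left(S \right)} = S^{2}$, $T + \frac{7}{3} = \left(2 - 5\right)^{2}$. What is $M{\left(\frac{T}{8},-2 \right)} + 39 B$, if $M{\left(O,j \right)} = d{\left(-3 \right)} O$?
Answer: $\frac{15}{2} \approx 7.5$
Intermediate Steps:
$T = \frac{20}{3}$ ($T = - \frac{7}{3} + \left(2 - 5\right)^{2} = - \frac{7}{3} + \left(-3\right)^{2} = - \frac{7}{3} + 9 = \frac{20}{3} \approx 6.6667$)
$M{\left(O,j \right)} = 9 O$ ($M{\left(O,j \right)} = \left(-3\right)^{2} O = 9 O$)
$B = 0$ ($B = 0 \cdot 0 = 0$)
$M{\left(\frac{T}{8},-2 \right)} + 39 B = 9 \frac{20}{3 \cdot 8} + 39 \cdot 0 = 9 \cdot \frac{20}{3} \cdot \frac{1}{8} + 0 = 9 \cdot \frac{5}{6} + 0 = \frac{15}{2} + 0 = \frac{15}{2}$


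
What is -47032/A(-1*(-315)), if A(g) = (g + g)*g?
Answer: -23516/99225 ≈ -0.23700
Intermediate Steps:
A(g) = 2*g² (A(g) = (2*g)*g = 2*g²)
-47032/A(-1*(-315)) = -47032/(2*(-1*(-315))²) = -47032/(2*315²) = -47032/(2*99225) = -47032/198450 = -47032*1/198450 = -23516/99225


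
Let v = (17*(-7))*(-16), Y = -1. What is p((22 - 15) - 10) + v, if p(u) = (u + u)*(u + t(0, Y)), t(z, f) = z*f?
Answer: 1922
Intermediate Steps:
t(z, f) = f*z
v = 1904 (v = -119*(-16) = 1904)
p(u) = 2*u² (p(u) = (u + u)*(u - 1*0) = (2*u)*(u + 0) = (2*u)*u = 2*u²)
p((22 - 15) - 10) + v = 2*((22 - 15) - 10)² + 1904 = 2*(7 - 10)² + 1904 = 2*(-3)² + 1904 = 2*9 + 1904 = 18 + 1904 = 1922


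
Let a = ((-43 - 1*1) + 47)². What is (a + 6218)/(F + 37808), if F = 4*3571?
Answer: 6227/52092 ≈ 0.11954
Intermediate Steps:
F = 14284
a = 9 (a = ((-43 - 1) + 47)² = (-44 + 47)² = 3² = 9)
(a + 6218)/(F + 37808) = (9 + 6218)/(14284 + 37808) = 6227/52092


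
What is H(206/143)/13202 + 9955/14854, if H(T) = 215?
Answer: 4807840/7003661 ≈ 0.68647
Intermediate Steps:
H(206/143)/13202 + 9955/14854 = 215/13202 + 9955/14854 = 4807840/7003661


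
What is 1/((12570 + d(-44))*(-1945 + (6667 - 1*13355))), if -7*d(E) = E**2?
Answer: -7/742904182 ≈ -9.4225e-9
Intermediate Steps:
d(E) = -E**2/7
1/((12570 + d(-44))*(-1945 + (6667 - 1*13355))) = 1/((12570 - 1/7*(-44)**2)*(-1945 + (6667 - 1*13355))) = 1/((12570 - 1/7*1936)*(-1945 + (6667 - 13355))) = 1/((12570 - 1936/7)*(-1945 - 6688)) = 1/((86054/7)*(-8633)) = 1/(-742904182/7) = -7/742904182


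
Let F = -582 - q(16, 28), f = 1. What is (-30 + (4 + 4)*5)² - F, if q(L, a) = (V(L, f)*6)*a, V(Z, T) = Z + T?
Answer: 3538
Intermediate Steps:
V(Z, T) = T + Z
q(L, a) = a*(6 + 6*L) (q(L, a) = ((1 + L)*6)*a = (6 + 6*L)*a = a*(6 + 6*L))
F = -3438 (F = -582 - 6*28*(1 + 16) = -582 - 6*28*17 = -582 - 1*2856 = -582 - 2856 = -3438)
(-30 + (4 + 4)*5)² - F = (-30 + (4 + 4)*5)² - 1*(-3438) = (-30 + 8*5)² + 3438 = (-30 + 40)² + 3438 = 10² + 3438 = 100 + 3438 = 3538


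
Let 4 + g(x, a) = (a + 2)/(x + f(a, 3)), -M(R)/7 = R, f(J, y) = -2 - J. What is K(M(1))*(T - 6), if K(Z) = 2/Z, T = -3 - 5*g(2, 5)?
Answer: -36/7 ≈ -5.1429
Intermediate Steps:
M(R) = -7*R
g(x, a) = -4 + (2 + a)/(-2 + x - a) (g(x, a) = -4 + (a + 2)/(x + (-2 - a)) = -4 + (2 + a)/(-2 + x - a))
T = 24 (T = -3 - 5*(-10 - 5*5 + 4*2)/(2 + 5 - 1*2) = -3 - 5*(-10 - 25 + 8)/(2 + 5 - 2) = -3 - 5*(-27)/5 = -3 - (-27) = -3 - 5*(-27/5) = -3 + 27 = 24)
K(M(1))*(T - 6) = (2/((-7*1)))*(24 - 6) = (2/(-7))*18 = (2*(-1/7))*18 = -2/7*18 = -36/7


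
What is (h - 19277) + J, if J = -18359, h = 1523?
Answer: -36113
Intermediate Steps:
(h - 19277) + J = (1523 - 19277) - 18359 = -17754 - 18359 = -36113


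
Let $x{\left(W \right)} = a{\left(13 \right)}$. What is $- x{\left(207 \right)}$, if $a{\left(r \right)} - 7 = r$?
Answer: $-20$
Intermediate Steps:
$a{\left(r \right)} = 7 + r$
$x{\left(W \right)} = 20$ ($x{\left(W \right)} = 7 + 13 = 20$)
$- x{\left(207 \right)} = \left(-1\right) 20 = -20$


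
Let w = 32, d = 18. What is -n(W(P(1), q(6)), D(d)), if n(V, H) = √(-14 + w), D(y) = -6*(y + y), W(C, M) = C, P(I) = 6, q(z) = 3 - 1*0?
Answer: -3*√2 ≈ -4.2426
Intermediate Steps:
q(z) = 3 (q(z) = 3 + 0 = 3)
D(y) = -12*y
n(V, H) = 3*√2 (n(V, H) = √(-14 + 32) = √18 = 3*√2)
-n(W(P(1), q(6)), D(d)) = -3*√2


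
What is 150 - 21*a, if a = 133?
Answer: -2643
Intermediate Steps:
150 - 21*a = 150 - 21*133 = 150 - 2793 = -2643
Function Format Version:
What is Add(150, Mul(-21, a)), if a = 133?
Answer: -2643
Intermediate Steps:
Add(150, Mul(-21, a)) = Add(150, Mul(-21, 133)) = Add(150, -2793) = -2643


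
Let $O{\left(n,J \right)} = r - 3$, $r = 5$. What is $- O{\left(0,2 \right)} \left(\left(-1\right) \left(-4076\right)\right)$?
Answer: $-8152$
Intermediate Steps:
$O{\left(n,J \right)} = 2$ ($O{\left(n,J \right)} = 5 - 3 = 2$)
$- O{\left(0,2 \right)} \left(\left(-1\right) \left(-4076\right)\right) = - 2 \left(\left(-1\right) \left(-4076\right)\right) = - 2 \cdot 4076 = \left(-1\right) 8152 = -8152$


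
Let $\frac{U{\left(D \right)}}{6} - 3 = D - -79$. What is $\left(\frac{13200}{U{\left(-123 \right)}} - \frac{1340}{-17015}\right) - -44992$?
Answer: $\frac{152925444}{3403} \approx 44938.0$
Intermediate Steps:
$U{\left(D \right)} = 492 + 6 D$ ($U{\left(D \right)} = 18 + 6 \left(D - -79\right) = 18 + 6 \left(D + 79\right) = 18 + 6 \left(79 + D\right) = 18 + \left(474 + 6 D\right) = 492 + 6 D$)
$\left(\frac{13200}{U{\left(-123 \right)}} - \frac{1340}{-17015}\right) - -44992 = \left(\frac{13200}{492 + 6 \left(-123\right)} - \frac{1340}{-17015}\right) - -44992 = \left(\frac{13200}{492 - 738} - - \frac{268}{3403}\right) + 44992 = \left(\frac{13200}{-246} + \frac{268}{3403}\right) + 44992 = \left(13200 \left(- \frac{1}{246}\right) + \frac{268}{3403}\right) + 44992 = \left(- \frac{2200}{41} + \frac{268}{3403}\right) + 44992 = - \frac{182332}{3403} + 44992 = \frac{152925444}{3403}$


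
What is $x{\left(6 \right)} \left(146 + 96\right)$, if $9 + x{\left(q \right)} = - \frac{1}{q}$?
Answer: $- \frac{6655}{3} \approx -2218.3$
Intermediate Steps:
$x{\left(q \right)} = -9 - \frac{1}{q}$
$x{\left(6 \right)} \left(146 + 96\right) = \left(-9 - \frac{1}{6}\right) \left(146 + 96\right) = \left(-9 - \frac{1}{6}\right) 242 = \left(- \frac{55}{6}\right) 242 = - \frac{6655}{3}$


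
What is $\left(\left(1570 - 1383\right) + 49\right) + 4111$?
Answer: $4347$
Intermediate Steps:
$\left(\left(1570 - 1383\right) + 49\right) + 4111 = \left(187 + 49\right) + 4111 = 236 + 4111 = 4347$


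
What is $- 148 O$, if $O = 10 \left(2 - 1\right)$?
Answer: $-1480$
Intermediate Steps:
$O = 10$ ($O = 10 \cdot 1 = 10$)
$- 148 O = \left(-148\right) 10 = -1480$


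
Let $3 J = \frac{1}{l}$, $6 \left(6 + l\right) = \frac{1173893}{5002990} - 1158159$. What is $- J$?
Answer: $\frac{10005980}{5794436829157} \approx 1.7268 \cdot 10^{-6}$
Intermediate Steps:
$l = - \frac{5794436829157}{30017940}$ ($l = -6 + \frac{\frac{1173893}{5002990} - 1158159}{6} = -6 + \frac{1}{6} \left(- \frac{5794256721517}{5002990}\right) = -6 - \frac{5794256721517}{30017940} = - \frac{5794436829157}{30017940} \approx -1.9303 \cdot 10^{5}$)
$J = - \frac{10005980}{5794436829157}$ ($J = \frac{1}{3 \left(- \frac{5794436829157}{30017940}\right)} = \frac{1}{3} \left(- \frac{30017940}{5794436829157}\right) = - \frac{10005980}{5794436829157} \approx -1.7268 \cdot 10^{-6}$)
$- J = \left(-1\right) \left(- \frac{10005980}{5794436829157}\right) = \frac{10005980}{5794436829157}$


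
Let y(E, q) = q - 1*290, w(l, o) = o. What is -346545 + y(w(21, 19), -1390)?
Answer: -348225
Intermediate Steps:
y(E, q) = -290 + q (y(E, q) = q - 290 = -290 + q)
-346545 + y(w(21, 19), -1390) = -346545 + (-290 - 1390) = -346545 - 1680 = -348225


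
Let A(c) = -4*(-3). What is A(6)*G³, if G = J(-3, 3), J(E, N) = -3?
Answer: -324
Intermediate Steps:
A(c) = 12
G = -3
A(6)*G³ = 12*(-3)³ = 12*(-27) = -324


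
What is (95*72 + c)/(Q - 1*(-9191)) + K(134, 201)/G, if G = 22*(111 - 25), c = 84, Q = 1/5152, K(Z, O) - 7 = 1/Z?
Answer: 3029475985177/4001688740808 ≈ 0.75705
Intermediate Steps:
K(Z, O) = 7 + 1/Z
Q = 1/5152 ≈ 0.00019410
G = 1892 (G = 22*86 = 1892)
(95*72 + c)/(Q - 1*(-9191)) + K(134, 201)/G = (95*72 + 84)/(1/5152 - 1*(-9191)) + (7 + 1/134)/1892 = (6840 + 84)/(1/5152 + 9191) + (7 + 1/134)*(1/1892) = 6924/(47352033/5152) + (939/134)*(1/1892) = 6924*(5152/47352033) + 939/253528 = 11890816/15784011 + 939/253528 = 3029475985177/4001688740808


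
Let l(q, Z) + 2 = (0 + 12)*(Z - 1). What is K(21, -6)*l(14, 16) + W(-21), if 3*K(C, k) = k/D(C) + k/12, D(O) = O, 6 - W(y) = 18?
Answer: -1231/21 ≈ -58.619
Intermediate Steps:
W(y) = -12 (W(y) = 6 - 1*18 = 6 - 18 = -12)
l(q, Z) = -14 + 12*Z (l(q, Z) = -2 + (0 + 12)*(Z - 1) = -2 + 12*(-1 + Z) = -2 + (-12 + 12*Z) = -14 + 12*Z)
K(C, k) = k/36 + k/(3*C) (K(C, k) = (k/C + k/12)/3 = (k/12 + k/C)/3 = k/36 + k/(3*C))
K(21, -6)*l(14, 16) + W(-21) = ((1/36)*(-6)*(12 + 21)/21)*(-14 + 12*16) - 12 = ((1/36)*(-6)*(1/21)*33)*(-14 + 192) - 12 = -11/42*178 - 12 = -979/21 - 12 = -1231/21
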